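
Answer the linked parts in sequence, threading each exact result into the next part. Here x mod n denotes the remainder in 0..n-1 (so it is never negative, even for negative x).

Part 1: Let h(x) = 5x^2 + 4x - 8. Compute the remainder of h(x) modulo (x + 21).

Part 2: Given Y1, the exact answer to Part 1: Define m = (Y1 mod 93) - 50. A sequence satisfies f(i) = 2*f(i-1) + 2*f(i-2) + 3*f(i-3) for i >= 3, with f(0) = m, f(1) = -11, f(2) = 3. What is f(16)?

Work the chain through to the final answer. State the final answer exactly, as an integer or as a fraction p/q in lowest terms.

29801563

Part 1: remainder = value at the root: 5*(-21)^2 + 4*(-21)^1 - 8 = (2205) + (-84) + (-8) = 2113; answer 2113
Part 2: Y1 = 2113; m = 17; f(3) = 2*(3) + 2*(-11) + 3*(17) = 35; iterating: f(3)=35, f(4)=43, f(5)=165, f(6)=521, f(7)=1501, f(8)=4539, f(9)=13643, f(10)=40867, f(11)=122637, f(12)=367937, f(13)=1103749, f(14)=3311283, f(15)=9933875, f(16)=29801563; answer 29801563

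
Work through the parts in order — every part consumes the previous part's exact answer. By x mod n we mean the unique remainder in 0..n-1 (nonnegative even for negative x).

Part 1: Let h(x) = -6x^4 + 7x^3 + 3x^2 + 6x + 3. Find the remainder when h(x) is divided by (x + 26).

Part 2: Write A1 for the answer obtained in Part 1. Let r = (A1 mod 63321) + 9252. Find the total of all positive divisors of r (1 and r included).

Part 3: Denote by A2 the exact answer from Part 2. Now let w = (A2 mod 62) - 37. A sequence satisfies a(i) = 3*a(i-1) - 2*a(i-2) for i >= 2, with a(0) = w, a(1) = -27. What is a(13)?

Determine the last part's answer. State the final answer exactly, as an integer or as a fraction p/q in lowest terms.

Part 1: remainder = value at the root: -6*(-26)^4 + 7*(-26)^3 + 3*(-26)^2 + 6*(-26)^1 + 3 = (-2741856) + (-123032) + (2028) + (-156) + (3) = -2863013; answer -2863013
Part 2: A1 = -2863013; r = 59005; 59005 = 5 * 11801; sigma = (1 + 5) * (1 + 11801) = 6 * 11802 = 70812; answer 70812
Part 3: A2 = 70812; w = -29; a(2) = 3*(-27) - 2*(-29) = -23; iterating: a(2)=-23, a(3)=-15, a(4)=1, a(5)=33, a(6)=97, a(7)=225, a(8)=481, a(9)=993, a(10)=2017, a(11)=4065, a(12)=8161, a(13)=16353; answer 16353

16353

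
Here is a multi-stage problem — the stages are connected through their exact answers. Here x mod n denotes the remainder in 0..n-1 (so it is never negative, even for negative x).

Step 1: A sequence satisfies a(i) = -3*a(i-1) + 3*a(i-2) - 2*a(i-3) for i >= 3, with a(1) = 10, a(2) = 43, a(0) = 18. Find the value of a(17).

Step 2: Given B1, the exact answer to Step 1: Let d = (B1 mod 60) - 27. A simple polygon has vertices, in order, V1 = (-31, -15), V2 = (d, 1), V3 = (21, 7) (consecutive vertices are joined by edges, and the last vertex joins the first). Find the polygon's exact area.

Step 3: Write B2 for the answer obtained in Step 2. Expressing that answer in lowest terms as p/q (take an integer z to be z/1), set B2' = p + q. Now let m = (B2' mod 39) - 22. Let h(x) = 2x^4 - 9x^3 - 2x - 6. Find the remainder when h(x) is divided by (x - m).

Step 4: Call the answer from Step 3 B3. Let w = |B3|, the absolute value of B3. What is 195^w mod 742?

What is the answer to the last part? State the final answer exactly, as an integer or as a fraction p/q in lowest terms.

Step 1: a(3) = -3*(43) + 3*(10) - 2*(18) = -135; iterating: a(3)=-135, a(4)=514, a(5)=-2033, a(6)=7911, a(7)=-30860, a(8)=120379, a(9)=-469539, a(10)=1831474, a(11)=-7143797, a(12)=27864891, a(13)=-108689012, a(14)=423949303, a(15)=-1653644727, a(16)=6450160114, a(17)=-25159313129; answer -25159313129
Step 2: B1 = -25159313129; d = 4; cross terms: (-31*1 - 4*-15)=29, (4*7 - 21*1)=7, (21*-15 - -31*7)=-98; twice the area = |-62| = 62; area = 31; answer 31
Step 3: B2 = 31; threaded value p + q = 32; m = 10; remainder = value at the root: 2*(10)^4 - 9*(10)^3 - 2*(10)^1 - 6 = (20000) + (-9000) + (-20) + (-6) = 10974; answer 10974
Step 4: B3 = 10974; w = 10974; squarings mod 742: 195^1=195, 195^2=183, 195^4=99, 195^8=155, 195^16=281, 195^32=309, 195^64=505, 195^128=519, 195^256=15, 195^512=225, 195^1024=169, 195^2048=365, 195^4096=407, 195^8192=183; 195^10974 = 195^2 * 195^4 * 195^8 * 195^16 * 195^64 * 195^128 * 195^512 * 195^2048 * 195^8192 = 183 (mod 742); answer 183

183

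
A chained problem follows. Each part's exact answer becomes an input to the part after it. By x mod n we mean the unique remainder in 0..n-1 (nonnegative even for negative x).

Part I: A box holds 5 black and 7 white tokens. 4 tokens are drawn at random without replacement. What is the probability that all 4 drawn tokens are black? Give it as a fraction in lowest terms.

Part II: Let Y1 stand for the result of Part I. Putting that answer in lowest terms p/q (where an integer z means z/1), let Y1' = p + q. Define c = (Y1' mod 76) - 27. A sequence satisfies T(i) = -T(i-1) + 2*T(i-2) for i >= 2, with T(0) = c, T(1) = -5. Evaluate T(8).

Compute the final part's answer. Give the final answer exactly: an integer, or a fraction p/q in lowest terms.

Part I: total draws C(12,4) = 495; favorable C(5,4) = 5; P = 1/99; answer 1/99
Part II: Y1 = 1/99; threaded value p + q = 100; c = -3; T(2) = -1*(-5) + 2*(-3) = -1; iterating: T(2)=-1, T(3)=-9, T(4)=7, T(5)=-25, T(6)=39, T(7)=-89, T(8)=167; answer 167

167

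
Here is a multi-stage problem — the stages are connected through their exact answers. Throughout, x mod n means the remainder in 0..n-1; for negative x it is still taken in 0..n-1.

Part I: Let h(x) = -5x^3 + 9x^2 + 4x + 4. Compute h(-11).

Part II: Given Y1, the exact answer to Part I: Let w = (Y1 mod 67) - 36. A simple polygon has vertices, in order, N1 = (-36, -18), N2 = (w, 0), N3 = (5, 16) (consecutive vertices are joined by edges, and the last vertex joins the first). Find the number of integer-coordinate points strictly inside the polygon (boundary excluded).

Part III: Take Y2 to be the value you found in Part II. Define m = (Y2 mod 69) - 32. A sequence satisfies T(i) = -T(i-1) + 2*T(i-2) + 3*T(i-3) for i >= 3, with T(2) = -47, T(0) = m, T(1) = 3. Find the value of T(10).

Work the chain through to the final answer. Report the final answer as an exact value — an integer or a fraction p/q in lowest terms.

1167

Part I: -5*(-11)^3 + 9*(-11)^2 + 4*(-11)^1 + 4 = (6655) + (1089) + (-44) + (4) = 7704; answer 7704
Part II: Y1 = 7704; w = 30; cross terms: (-36*0 - 30*-18)=540, (30*16 - 5*0)=480, (5*-18 - -36*16)=486; twice the area = |1506| = 1506; area = 753; boundary points = 6 + 1 + 1 = 8; strictly interior points = area - boundary/2 + 1 = 750; answer 750
Part III: Y2 = 750; m = 28; T(3) = -1*(-47) + 2*(3) + 3*(28) = 137; iterating: T(3)=137, T(4)=-222, T(5)=355, T(6)=-388, T(7)=432, T(8)=-143, T(9)=-157, T(10)=1167; answer 1167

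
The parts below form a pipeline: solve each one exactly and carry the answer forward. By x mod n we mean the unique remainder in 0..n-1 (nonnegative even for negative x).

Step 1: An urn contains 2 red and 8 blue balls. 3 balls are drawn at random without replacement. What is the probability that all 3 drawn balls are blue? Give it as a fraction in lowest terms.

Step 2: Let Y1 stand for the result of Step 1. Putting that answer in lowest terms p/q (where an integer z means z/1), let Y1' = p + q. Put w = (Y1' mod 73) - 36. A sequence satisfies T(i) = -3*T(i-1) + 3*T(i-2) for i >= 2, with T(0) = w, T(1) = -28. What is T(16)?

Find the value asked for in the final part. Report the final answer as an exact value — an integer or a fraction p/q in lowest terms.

6728672916

Step 1: total draws C(10,3) = 120; favorable C(8,3) = 56; P = 7/15; answer 7/15
Step 2: Y1 = 7/15; threaded value p + q = 22; w = -14; T(2) = -3*(-28) + 3*(-14) = 42; iterating: T(2)=42, T(3)=-210, T(4)=756, T(5)=-2898, T(6)=10962, T(7)=-41580, T(8)=157626, T(9)=-597618, T(10)=2265732, T(11)=-8590050, T(12)=32567346, T(13)=-123472188, T(14)=468118602, T(15)=-1774772370, T(16)=6728672916; answer 6728672916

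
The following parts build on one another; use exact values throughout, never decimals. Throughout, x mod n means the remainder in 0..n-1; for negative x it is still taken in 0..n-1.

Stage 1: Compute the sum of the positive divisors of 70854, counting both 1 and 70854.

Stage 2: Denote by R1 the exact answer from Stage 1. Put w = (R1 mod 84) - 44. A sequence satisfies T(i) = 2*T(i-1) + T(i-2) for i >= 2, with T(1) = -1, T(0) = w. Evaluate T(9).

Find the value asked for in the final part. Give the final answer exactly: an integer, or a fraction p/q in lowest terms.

647

Stage 1: 70854 = 2 * 3 * 7^2 * 241; sigma = (1 + 2) * (1 + 3) * (1 + 7 + 49) * (1 + 241) = 3 * 4 * 57 * 242 = 165528; answer 165528
Stage 2: R1 = 165528; w = 4; T(2) = 2*(-1) + 1*(4) = 2; iterating: T(2)=2, T(3)=3, T(4)=8, T(5)=19, T(6)=46, T(7)=111, T(8)=268, T(9)=647; answer 647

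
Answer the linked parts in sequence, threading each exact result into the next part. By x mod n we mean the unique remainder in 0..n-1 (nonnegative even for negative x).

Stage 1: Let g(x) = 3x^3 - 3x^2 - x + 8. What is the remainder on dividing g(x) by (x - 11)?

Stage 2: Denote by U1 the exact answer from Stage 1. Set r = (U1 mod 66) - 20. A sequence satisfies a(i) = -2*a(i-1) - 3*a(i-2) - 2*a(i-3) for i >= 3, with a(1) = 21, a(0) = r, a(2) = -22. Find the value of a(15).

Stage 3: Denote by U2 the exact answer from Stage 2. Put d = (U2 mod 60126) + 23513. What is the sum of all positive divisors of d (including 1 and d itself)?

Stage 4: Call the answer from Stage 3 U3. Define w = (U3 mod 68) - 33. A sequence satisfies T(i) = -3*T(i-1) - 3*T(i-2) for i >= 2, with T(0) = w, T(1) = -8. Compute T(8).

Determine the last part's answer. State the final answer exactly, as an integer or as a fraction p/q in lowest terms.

Stage 1: remainder = value at the root: 3*(11)^3 - 3*(11)^2 - 1*(11)^1 + 8 = (3993) + (-363) + (-11) + (8) = 3627; answer 3627
Stage 2: U1 = 3627; r = 43; a(3) = -2*(-22) - 3*(21) - 2*(43) = -105; iterating: a(3)=-105, a(4)=234, a(5)=-109, a(6)=-274, a(7)=407, a(8)=226, a(9)=-1125, a(10)=758, a(11)=1407, a(12)=-2838, a(13)=-61, a(14)=5822, a(15)=-5785; answer -5785
Stage 3: U2 = -5785; d = 77854; 77854 = 2 * 7 * 67 * 83; sigma = (1 + 2) * (1 + 7) * (1 + 67) * (1 + 83) = 3 * 8 * 68 * 84 = 137088; answer 137088
Stage 4: U3 = 137088; w = -33; T(2) = -3*(-8) - 3*(-33) = 123; iterating: T(2)=123, T(3)=-345, T(4)=666, T(5)=-963, T(6)=891, T(7)=216, T(8)=-3321; answer -3321

-3321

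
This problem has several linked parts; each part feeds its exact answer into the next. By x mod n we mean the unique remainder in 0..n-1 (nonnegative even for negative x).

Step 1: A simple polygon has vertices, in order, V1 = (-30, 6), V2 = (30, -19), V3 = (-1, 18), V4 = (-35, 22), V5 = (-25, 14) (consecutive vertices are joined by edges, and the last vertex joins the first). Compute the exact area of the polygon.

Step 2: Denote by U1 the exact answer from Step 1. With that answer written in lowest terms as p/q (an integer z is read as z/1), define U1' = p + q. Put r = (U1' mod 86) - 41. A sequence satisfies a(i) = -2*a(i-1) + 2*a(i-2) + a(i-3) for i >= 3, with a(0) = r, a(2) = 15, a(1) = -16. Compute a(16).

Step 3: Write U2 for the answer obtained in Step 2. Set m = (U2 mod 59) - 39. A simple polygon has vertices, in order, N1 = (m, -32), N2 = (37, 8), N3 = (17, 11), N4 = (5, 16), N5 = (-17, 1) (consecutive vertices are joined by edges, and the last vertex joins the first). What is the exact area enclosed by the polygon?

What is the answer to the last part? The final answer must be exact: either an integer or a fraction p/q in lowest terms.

Step 1: cross terms: (-30*-19 - 30*6)=390, (30*18 - -1*-19)=521, (-1*22 - -35*18)=608, (-35*14 - -25*22)=60, (-25*6 - -30*14)=270; twice the area = |1849| = 1849; area = 1849/2; answer 1849/2
Step 2: U1 = 1849/2; threaded value p + q = 1851; r = 4; a(3) = -2*(15) + 2*(-16) + 1*(4) = -58; iterating: a(3)=-58, a(4)=130, a(5)=-361, a(6)=924, a(7)=-2440, a(8)=6367, a(9)=-16690, a(10)=43674, a(11)=-114361, a(12)=299380, a(13)=-783808, a(14)=2052015, a(15)=-5372266, a(16)=14064754; answer 14064754
Step 3: U2 = 14064754; m = 0; cross terms: (0*8 - 37*-32)=1184, (37*11 - 17*8)=271, (17*16 - 5*11)=217, (5*1 - -17*16)=277, (-17*-32 - 0*1)=544; twice the area = |2493| = 2493; area = 2493/2; answer 2493/2

2493/2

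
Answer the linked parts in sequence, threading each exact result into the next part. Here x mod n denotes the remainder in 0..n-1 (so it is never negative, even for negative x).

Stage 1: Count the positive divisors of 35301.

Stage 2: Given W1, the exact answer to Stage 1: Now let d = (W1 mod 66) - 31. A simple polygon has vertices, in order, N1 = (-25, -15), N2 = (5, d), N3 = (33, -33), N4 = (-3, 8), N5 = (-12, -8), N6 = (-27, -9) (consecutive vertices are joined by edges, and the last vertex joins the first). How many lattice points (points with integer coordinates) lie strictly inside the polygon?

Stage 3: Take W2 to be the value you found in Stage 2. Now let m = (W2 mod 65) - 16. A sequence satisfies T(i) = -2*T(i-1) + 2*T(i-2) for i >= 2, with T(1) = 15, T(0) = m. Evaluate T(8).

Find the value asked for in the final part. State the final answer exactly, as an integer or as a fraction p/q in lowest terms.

Stage 1: 35301 = 3 * 7 * 41^2; number of divisors = (1+1) * (1+1) * (2+1) = 12; answer 12
Stage 2: W1 = 12; d = -19; cross terms: (-25*-19 - 5*-15)=550, (5*-33 - 33*-19)=462, (33*8 - -3*-33)=165, (-3*-8 - -12*8)=120, (-12*-9 - -27*-8)=-108, (-27*-15 - -25*-9)=180; twice the area = |1369| = 1369; area = 1369/2; boundary points = 2 + 14 + 1 + 1 + 1 + 2 = 21; strictly interior points = area - boundary/2 + 1 = 675; answer 675
Stage 3: W2 = 675; m = 9; T(2) = -2*(15) + 2*(9) = -12; iterating: T(2)=-12, T(3)=54, T(4)=-132, T(5)=372, T(6)=-1008, T(7)=2760, T(8)=-7536; answer -7536

-7536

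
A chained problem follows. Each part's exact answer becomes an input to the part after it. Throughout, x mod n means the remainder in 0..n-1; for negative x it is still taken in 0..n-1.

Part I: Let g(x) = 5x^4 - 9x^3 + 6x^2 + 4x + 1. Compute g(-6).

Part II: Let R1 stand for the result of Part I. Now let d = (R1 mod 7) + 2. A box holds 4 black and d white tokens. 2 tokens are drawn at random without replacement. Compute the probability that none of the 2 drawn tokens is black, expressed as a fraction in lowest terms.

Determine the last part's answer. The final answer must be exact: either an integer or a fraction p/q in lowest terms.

1/15

Part I: 5*(-6)^4 - 9*(-6)^3 + 6*(-6)^2 + 4*(-6)^1 + 1 = (6480) + (1944) + (216) + (-24) + (1) = 8617; answer 8617
Part II: R1 = 8617; d = 2; total draws C(6,2) = 15; favorable C(2,2) = 1; P = 1/15; answer 1/15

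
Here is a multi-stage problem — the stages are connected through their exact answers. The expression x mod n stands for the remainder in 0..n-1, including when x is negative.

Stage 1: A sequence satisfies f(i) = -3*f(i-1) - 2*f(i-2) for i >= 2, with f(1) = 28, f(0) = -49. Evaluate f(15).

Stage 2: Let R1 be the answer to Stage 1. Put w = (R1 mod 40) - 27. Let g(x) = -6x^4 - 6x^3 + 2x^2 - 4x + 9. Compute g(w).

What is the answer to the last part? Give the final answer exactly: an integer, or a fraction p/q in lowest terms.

Stage 1: f(2) = -3*(28) - 2*(-49) = 14; iterating: f(2)=14, f(3)=-98, f(4)=266, f(5)=-602, f(6)=1274, f(7)=-2618, f(8)=5306, f(9)=-10682, f(10)=21434, f(11)=-42938, f(12)=85946, f(13)=-171962, f(14)=343994, f(15)=-688058; answer -688058
Stage 2: R1 = -688058; w = -5; -6*(-5)^4 - 6*(-5)^3 + 2*(-5)^2 - 4*(-5)^1 + 9 = (-3750) + (750) + (50) + (20) + (9) = -2921; answer -2921

-2921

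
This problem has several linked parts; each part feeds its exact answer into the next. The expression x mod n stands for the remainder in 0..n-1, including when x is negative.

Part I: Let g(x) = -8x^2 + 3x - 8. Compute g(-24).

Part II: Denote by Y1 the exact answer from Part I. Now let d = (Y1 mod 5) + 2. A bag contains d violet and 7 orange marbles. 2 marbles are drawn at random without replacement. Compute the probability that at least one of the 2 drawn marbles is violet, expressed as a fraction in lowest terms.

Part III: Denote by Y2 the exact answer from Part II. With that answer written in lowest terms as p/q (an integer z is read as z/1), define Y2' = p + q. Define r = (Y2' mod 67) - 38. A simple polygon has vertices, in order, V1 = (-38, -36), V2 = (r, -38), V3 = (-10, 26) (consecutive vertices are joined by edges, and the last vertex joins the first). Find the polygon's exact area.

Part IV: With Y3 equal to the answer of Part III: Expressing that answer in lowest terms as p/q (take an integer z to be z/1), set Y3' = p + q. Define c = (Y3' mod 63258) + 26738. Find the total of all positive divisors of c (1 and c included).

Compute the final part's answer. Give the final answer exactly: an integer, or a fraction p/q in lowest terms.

27450

Part I: -8*(-24)^2 + 3*(-24)^1 - 8 = (-4608) + (-72) + (-8) = -4688; answer -4688
Part II: Y1 = -4688; d = 4; total draws C(11,2) = 55; complement C(7,2) = 21; favorable 55 - 21 = 34; P = 34/55; answer 34/55
Part III: Y2 = 34/55; threaded value p + q = 89; r = -16; cross terms: (-38*-38 - -16*-36)=868, (-16*26 - -10*-38)=-796, (-10*-36 - -38*26)=1348; twice the area = |1420| = 1420; area = 710; answer 710
Part IV: Y3 = 710; threaded value p + q = 711; c = 27449; 27449 is prime, so its only divisors are 1 and 27449; sigma = 1 + 27449 = 27450; answer 27450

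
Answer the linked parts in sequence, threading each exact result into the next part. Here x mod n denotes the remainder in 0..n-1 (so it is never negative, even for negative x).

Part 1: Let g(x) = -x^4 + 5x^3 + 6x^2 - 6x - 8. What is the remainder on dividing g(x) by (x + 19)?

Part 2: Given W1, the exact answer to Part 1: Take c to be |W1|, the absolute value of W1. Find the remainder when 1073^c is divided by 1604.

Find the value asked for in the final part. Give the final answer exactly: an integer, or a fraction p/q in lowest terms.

177

Part 1: remainder = value at the root: -1*(-19)^4 + 5*(-19)^3 + 6*(-19)^2 - 6*(-19)^1 - 8 = (-130321) + (-34295) + (2166) + (114) + (-8) = -162344; answer -162344
Part 2: W1 = -162344; c = 162344; squarings mod 1604: 1073^1=1073, 1073^2=1261, 1073^4=557, 1073^8=677, 1073^16=1189, 1073^32=597, 1073^64=321, 1073^128=385, 1073^256=657, 1073^512=173, 1073^1024=1057, 1073^2048=865, 1073^4096=761, 1073^8192=77, 1073^16384=1117, 1073^32768=1381, 1073^65536=5, 1073^131072=25; 1073^162344 = 1073^8 * 1073^32 * 1073^512 * 1073^2048 * 1073^4096 * 1073^8192 * 1073^16384 * 1073^131072 = 177 (mod 1604); answer 177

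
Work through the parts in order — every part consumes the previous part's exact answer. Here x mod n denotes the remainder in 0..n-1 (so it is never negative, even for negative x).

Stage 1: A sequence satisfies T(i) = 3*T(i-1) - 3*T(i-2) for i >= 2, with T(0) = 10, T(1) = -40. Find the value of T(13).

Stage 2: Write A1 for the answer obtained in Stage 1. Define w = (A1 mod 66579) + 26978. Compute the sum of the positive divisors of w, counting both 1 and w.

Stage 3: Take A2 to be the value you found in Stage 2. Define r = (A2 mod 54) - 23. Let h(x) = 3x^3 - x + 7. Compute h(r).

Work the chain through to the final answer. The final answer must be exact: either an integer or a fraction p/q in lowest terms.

Stage 1: T(2) = 3*(-40) - 3*(10) = -150; iterating: T(2)=-150, T(3)=-330, T(4)=-540, T(5)=-630, T(6)=-270, T(7)=1080, T(8)=4050, T(9)=8910, T(10)=14580, T(11)=17010, T(12)=7290, T(13)=-29160; answer -29160
Stage 2: A1 = -29160; w = 64397; 64397 = 71 * 907; sigma = (1 + 71) * (1 + 907) = 72 * 908 = 65376; answer 65376
Stage 3: A2 = 65376; r = 13; 3*(13)^3 - 1*(13)^1 + 7 = (6591) + (-13) + (7) = 6585; answer 6585

6585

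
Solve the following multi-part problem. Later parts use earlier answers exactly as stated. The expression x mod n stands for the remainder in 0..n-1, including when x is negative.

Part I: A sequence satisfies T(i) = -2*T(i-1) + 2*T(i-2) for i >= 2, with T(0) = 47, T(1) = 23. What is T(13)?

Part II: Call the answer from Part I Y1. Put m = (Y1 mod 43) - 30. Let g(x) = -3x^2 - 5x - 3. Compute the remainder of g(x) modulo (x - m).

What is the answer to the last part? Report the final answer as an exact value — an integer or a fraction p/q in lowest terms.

-1611

Part I: T(2) = -2*(23) + 2*(47) = 48; iterating: T(2)=48, T(3)=-50, T(4)=196, T(5)=-492, T(6)=1376, T(7)=-3736, T(8)=10224, T(9)=-27920, T(10)=76288, T(11)=-208416, T(12)=569408, T(13)=-1555648; answer -1555648
Part II: Y1 = -1555648; m = -24; remainder = value at the root: -3*(-24)^2 - 5*(-24)^1 - 3 = (-1728) + (120) + (-3) = -1611; answer -1611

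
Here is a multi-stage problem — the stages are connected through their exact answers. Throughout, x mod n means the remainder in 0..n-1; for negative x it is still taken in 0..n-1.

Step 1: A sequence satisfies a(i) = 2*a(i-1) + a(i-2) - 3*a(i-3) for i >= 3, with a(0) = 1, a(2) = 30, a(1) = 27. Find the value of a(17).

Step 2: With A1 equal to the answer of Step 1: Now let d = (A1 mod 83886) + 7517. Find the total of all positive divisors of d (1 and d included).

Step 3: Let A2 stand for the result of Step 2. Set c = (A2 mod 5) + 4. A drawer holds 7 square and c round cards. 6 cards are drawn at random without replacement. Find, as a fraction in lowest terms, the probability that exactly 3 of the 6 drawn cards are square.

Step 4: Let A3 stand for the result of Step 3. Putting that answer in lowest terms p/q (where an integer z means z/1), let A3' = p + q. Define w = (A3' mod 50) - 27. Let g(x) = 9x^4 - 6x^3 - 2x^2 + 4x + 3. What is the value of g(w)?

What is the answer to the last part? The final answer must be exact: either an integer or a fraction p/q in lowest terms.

564803

Step 1: a(3) = 2*(30) + 1*(27) - 3*(1) = 84; iterating: a(3)=84, a(4)=117, a(5)=228, a(6)=321, a(7)=519, a(8)=675, a(9)=906, a(10)=930, a(11)=741, a(12)=-306, a(13)=-2661, a(14)=-7851, a(15)=-17445, a(16)=-34758, a(17)=-63408; answer -63408
Step 2: A1 = -63408; d = 27995; 27995 = 5 * 11 * 509; sigma = (1 + 5) * (1 + 11) * (1 + 509) = 6 * 12 * 510 = 36720; answer 36720
Step 3: A2 = 36720; c = 4; total draws C(11,6) = 462; favorable C(7,3)*C(4,3) = 140; P = 10/33; answer 10/33
Step 4: A3 = 10/33; threaded value p + q = 43; w = 16; 9*(16)^4 - 6*(16)^3 - 2*(16)^2 + 4*(16)^1 + 3 = (589824) + (-24576) + (-512) + (64) + (3) = 564803; answer 564803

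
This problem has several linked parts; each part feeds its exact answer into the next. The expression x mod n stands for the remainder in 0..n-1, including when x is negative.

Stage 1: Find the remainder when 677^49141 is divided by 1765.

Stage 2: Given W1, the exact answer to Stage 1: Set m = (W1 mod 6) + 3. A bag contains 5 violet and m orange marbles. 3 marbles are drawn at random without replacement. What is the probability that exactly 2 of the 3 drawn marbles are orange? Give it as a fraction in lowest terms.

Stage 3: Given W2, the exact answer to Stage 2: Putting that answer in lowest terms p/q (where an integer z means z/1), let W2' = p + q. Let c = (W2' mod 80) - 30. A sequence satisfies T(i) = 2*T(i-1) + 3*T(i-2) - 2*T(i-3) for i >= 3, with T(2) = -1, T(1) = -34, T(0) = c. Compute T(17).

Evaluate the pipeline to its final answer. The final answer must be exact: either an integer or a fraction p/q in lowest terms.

-205743838

Stage 1: squarings mod 1765: 677^1=677, 677^2=1194, 677^4=1281, 677^8=1276, 677^16=846, 677^32=891, 677^64=1396, 677^128=256, 677^256=231, 677^512=411, 677^1024=1246, 677^2048=1081, 677^4096=131, 677^8192=1276, 677^16384=846, 677^32768=891; 677^49141 = 677^1 * 677^4 * 677^16 * 677^32 * 677^64 * 677^128 * 677^256 * 677^512 * 677^1024 * 677^2048 * 677^4096 * 677^8192 * 677^32768 = 1757 (mod 1765); answer 1757
Stage 2: W1 = 1757; m = 8; total draws C(13,3) = 286; favorable C(8,2)*C(5,1) = 140; P = 70/143; answer 70/143
Stage 3: W2 = 70/143; threaded value p + q = 213; c = 23; T(3) = 2*(-1) + 3*(-34) - 2*(23) = -150; iterating: T(3)=-150, T(4)=-235, T(5)=-918, T(6)=-2241, T(7)=-6766, T(8)=-18419, T(9)=-52654, T(10)=-147033, T(11)=-415190, T(12)=-1166171, T(13)=-3283846, T(14)=-9235825, T(15)=-25990846, T(16)=-73121475, T(17)=-205743838; answer -205743838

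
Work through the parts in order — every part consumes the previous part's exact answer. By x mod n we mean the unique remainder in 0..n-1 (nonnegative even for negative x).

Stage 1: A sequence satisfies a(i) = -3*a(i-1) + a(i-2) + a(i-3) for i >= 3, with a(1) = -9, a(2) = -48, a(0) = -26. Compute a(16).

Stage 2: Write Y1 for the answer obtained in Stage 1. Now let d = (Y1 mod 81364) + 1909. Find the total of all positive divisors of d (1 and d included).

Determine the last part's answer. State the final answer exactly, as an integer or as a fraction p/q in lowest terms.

20152

Stage 1: a(3) = -3*(-48) + 1*(-9) + 1*(-26) = 109; iterating: a(3)=109, a(4)=-384, a(5)=1213, a(6)=-3914, a(7)=12571, a(8)=-40414, a(9)=129899, a(10)=-417540, a(11)=1342105, a(12)=-4313956, a(13)=13866433, a(14)=-44571150, a(15)=143265927, a(16)=-460502498; answer -460502498
Stage 2: Y1 = -460502498; d = 19651; 19651 = 43 * 457; sigma = (1 + 43) * (1 + 457) = 44 * 458 = 20152; answer 20152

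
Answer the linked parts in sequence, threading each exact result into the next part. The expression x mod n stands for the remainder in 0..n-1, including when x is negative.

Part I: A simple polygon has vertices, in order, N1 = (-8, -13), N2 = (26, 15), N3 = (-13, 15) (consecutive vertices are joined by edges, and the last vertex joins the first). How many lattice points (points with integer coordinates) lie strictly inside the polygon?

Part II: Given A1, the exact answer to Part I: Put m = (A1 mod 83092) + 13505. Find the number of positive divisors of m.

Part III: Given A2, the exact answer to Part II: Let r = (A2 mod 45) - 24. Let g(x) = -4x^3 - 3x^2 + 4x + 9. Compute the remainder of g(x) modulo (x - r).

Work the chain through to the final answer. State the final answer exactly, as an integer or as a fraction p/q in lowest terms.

Part I: cross terms: (-8*15 - 26*-13)=218, (26*15 - -13*15)=585, (-13*-13 - -8*15)=289; twice the area = |1092| = 1092; area = 546; boundary points = 2 + 39 + 1 = 42; strictly interior points = area - boundary/2 + 1 = 526; answer 526
Part II: A1 = 526; m = 14031; 14031 = 3^2 * 1559; number of divisors = (2+1) * (1+1) = 6; answer 6
Part III: A2 = 6; r = -18; remainder = value at the root: -4*(-18)^3 - 3*(-18)^2 + 4*(-18)^1 + 9 = (23328) + (-972) + (-72) + (9) = 22293; answer 22293

22293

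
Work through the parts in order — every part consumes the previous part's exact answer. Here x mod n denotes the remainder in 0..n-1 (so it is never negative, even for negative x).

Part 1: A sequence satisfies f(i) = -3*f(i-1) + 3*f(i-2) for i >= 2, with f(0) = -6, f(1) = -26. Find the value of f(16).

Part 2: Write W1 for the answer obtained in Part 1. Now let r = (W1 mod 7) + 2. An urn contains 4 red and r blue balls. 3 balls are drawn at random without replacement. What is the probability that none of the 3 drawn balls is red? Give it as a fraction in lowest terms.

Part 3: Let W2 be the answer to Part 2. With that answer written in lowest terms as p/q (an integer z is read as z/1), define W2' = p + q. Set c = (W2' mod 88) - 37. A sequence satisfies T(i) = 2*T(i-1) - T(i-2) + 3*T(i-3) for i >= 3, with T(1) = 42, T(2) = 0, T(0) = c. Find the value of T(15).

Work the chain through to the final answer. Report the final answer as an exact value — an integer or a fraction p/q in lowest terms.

-408294

Part 1: f(2) = -3*(-26) + 3*(-6) = 60; iterating: f(2)=60, f(3)=-258, f(4)=954, f(5)=-3636, f(6)=13770, f(7)=-52218, f(8)=197964, f(9)=-750546, f(10)=2845530, f(11)=-10788228, f(12)=40901274, f(13)=-155068506, f(14)=587909340, f(15)=-2228933538, f(16)=8450528634; answer 8450528634
Part 2: W1 = 8450528634; r = 4; total draws C(8,3) = 56; favorable C(4,3) = 4; P = 1/14; answer 1/14
Part 3: W2 = 1/14; threaded value p + q = 15; c = -22; T(3) = 2*(0) - 1*(42) + 3*(-22) = -108; iterating: T(3)=-108, T(4)=-90, T(5)=-72, T(6)=-378, T(7)=-954, T(8)=-1746, T(9)=-3672, T(10)=-8460, T(11)=-18486, T(12)=-39528, T(13)=-85950, T(14)=-187830, T(15)=-408294; answer -408294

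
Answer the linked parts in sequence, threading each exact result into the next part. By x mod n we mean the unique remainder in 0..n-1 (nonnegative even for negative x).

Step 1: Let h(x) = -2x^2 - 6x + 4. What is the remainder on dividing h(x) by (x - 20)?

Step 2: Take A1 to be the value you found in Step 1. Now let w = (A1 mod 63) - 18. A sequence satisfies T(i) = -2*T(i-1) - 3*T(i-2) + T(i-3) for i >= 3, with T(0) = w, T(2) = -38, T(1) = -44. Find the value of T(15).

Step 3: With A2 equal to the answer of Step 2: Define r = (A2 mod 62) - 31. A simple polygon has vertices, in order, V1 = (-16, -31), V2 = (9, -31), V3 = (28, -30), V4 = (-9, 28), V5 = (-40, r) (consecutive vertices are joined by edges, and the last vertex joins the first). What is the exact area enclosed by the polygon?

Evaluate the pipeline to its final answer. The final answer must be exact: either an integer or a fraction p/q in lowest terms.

2092

Step 1: remainder = value at the root: -2*(20)^2 - 6*(20)^1 + 4 = (-800) + (-120) + (4) = -916; answer -916
Step 2: A1 = -916; w = 11; T(3) = -2*(-38) - 3*(-44) + 1*(11) = 219; iterating: T(3)=219, T(4)=-368, T(5)=41, T(6)=1241, T(7)=-2973, T(8)=2264, T(9)=5632, T(10)=-21029, T(11)=27426, T(12)=13867, T(13)=-131041, T(14)=247907, T(15)=-88824; answer -88824
Step 3: A2 = -88824; r = -9; cross terms: (-16*-31 - 9*-31)=775, (9*-30 - 28*-31)=598, (28*28 - -9*-30)=514, (-9*-9 - -40*28)=1201, (-40*-31 - -16*-9)=1096; twice the area = |4184| = 4184; area = 2092; answer 2092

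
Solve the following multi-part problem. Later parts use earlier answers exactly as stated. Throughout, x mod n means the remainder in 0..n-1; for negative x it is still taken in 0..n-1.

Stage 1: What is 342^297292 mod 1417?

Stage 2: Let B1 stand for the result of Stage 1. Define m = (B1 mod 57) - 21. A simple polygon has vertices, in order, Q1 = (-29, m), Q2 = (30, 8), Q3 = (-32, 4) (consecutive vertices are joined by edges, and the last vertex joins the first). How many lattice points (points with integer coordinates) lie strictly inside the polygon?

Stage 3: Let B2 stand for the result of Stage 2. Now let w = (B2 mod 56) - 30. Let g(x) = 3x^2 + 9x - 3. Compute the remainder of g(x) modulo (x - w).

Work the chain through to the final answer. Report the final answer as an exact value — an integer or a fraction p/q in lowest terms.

Stage 1: squarings mod 1417: 342^1=342, 342^2=770, 342^4=594, 342^8=3, 342^16=9, 342^32=81, 342^64=893, 342^128=1095, 342^256=243, 342^512=952, 342^1024=841, 342^2048=198, 342^4096=945, 342^8192=315, 342^16384=35, 342^32768=1225, 342^65536=22, 342^131072=484, 342^262144=451; 342^297292 = 342^4 * 342^8 * 342^64 * 342^256 * 342^2048 * 342^32768 * 342^262144 = 35 (mod 1417); answer 35
Stage 2: B1 = 35; m = 14; cross terms: (-29*8 - 30*14)=-652, (30*4 - -32*8)=376, (-32*14 - -29*4)=-332; twice the area = |-608| = 608; area = 304; boundary points = 1 + 2 + 1 = 4; strictly interior points = area - boundary/2 + 1 = 303; answer 303
Stage 3: B2 = 303; w = -7; remainder = value at the root: 3*(-7)^2 + 9*(-7)^1 - 3 = (147) + (-63) + (-3) = 81; answer 81

81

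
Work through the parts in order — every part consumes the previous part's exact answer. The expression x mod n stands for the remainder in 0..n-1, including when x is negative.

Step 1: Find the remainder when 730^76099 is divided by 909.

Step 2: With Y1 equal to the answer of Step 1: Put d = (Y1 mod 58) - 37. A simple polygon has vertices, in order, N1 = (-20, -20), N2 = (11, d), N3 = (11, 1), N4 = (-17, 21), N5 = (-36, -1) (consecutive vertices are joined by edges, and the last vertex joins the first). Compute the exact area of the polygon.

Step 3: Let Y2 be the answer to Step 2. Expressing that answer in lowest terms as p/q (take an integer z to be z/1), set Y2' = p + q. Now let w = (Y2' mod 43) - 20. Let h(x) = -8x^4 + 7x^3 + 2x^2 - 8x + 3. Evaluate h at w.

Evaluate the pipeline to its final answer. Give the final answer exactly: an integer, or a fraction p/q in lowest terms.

Step 1: squarings mod 909: 730^1=730, 730^2=226, 730^4=172, 730^8=496, 730^16=586, 730^32=703, 730^64=622, 730^128=559, 730^256=694, 730^512=775, 730^1024=685, 730^2048=181, 730^4096=37, 730^8192=460, 730^16384=712, 730^32768=631, 730^65536=19; 730^76099 = 730^1 * 730^2 * 730^64 * 730^256 * 730^2048 * 730^8192 * 730^65536 = 325 (mod 909); answer 325
Step 2: Y1 = 325; d = -2; cross terms: (-20*-2 - 11*-20)=260, (11*1 - 11*-2)=33, (11*21 - -17*1)=248, (-17*-1 - -36*21)=773, (-36*-20 - -20*-1)=700; twice the area = |2014| = 2014; area = 1007; answer 1007
Step 3: Y2 = 1007; threaded value p + q = 1008; w = -1; -8*(-1)^4 + 7*(-1)^3 + 2*(-1)^2 - 8*(-1)^1 + 3 = (-8) + (-7) + (2) + (8) + (3) = -2; answer -2

-2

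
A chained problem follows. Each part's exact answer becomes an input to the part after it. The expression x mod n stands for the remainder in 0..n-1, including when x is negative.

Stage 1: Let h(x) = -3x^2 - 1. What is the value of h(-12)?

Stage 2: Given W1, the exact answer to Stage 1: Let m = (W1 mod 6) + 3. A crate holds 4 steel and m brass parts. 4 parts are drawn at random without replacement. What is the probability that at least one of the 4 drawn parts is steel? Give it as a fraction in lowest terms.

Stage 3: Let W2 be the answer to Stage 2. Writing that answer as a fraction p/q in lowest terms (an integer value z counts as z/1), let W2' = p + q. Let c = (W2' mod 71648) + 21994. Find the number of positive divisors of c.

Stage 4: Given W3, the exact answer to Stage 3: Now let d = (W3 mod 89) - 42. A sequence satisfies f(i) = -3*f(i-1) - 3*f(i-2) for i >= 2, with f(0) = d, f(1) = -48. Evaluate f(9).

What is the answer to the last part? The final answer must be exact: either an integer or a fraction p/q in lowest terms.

16038

Stage 1: -3*(-12)^2 - 1 = (-432) + (-1) = -433; answer -433
Stage 2: W1 = -433; m = 8; total draws C(12,4) = 495; complement C(8,4) = 70; favorable 495 - 70 = 425; P = 85/99; answer 85/99
Stage 3: W2 = 85/99; threaded value p + q = 184; c = 22178; 22178 = 2 * 13 * 853; number of divisors = (1+1) * (1+1) * (1+1) = 8; answer 8
Stage 4: W3 = 8; d = -34; f(2) = -3*(-48) - 3*(-34) = 246; iterating: f(2)=246, f(3)=-594, f(4)=1044, f(5)=-1350, f(6)=918, f(7)=1296, f(8)=-6642, f(9)=16038; answer 16038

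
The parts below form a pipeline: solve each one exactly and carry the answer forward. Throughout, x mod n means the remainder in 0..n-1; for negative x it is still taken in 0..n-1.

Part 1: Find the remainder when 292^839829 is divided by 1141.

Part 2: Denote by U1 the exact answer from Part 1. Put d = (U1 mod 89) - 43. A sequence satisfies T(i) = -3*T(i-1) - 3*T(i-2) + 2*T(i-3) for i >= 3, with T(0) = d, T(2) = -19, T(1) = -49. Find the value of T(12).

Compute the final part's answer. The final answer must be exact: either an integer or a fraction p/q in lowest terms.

Part 1: squarings mod 1141: 292^1=292, 292^2=830, 292^4=877, 292^8=95, 292^16=1038, 292^32=340, 292^64=359, 292^128=1089, 292^256=422, 292^512=88, 292^1024=898, 292^2048=858, 292^4096=219, 292^8192=39, 292^16384=380, 292^32768=634, 292^65536=324, 292^131072=4, 292^262144=16, 292^524288=256; 292^839829 = 292^1 * 292^4 * 292^16 * 292^128 * 292^4096 * 292^16384 * 292^32768 * 292^262144 * 292^524288 = 986 (mod 1141); answer 986
Part 2: U1 = 986; d = -36; T(3) = -3*(-19) - 3*(-49) + 2*(-36) = 132; iterating: T(3)=132, T(4)=-437, T(5)=877, T(6)=-1056, T(7)=-337, T(8)=5933, T(9)=-18900, T(10)=38227, T(11)=-46115, T(12)=-14136; answer -14136

-14136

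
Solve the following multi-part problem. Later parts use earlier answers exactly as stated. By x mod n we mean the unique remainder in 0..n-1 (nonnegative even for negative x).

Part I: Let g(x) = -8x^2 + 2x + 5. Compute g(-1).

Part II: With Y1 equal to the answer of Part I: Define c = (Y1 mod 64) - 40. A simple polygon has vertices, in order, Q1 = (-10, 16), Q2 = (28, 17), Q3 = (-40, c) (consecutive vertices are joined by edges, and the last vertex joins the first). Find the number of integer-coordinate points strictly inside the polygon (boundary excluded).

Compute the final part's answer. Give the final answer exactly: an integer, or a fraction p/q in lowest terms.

Part I: -8*(-1)^2 + 2*(-1)^1 + 5 = (-8) + (-2) + (5) = -5; answer -5
Part II: Y1 = -5; c = 19; cross terms: (-10*17 - 28*16)=-618, (28*19 - -40*17)=1212, (-40*16 - -10*19)=-450; twice the area = |144| = 144; area = 72; boundary points = 1 + 2 + 3 = 6; strictly interior points = area - boundary/2 + 1 = 70; answer 70

70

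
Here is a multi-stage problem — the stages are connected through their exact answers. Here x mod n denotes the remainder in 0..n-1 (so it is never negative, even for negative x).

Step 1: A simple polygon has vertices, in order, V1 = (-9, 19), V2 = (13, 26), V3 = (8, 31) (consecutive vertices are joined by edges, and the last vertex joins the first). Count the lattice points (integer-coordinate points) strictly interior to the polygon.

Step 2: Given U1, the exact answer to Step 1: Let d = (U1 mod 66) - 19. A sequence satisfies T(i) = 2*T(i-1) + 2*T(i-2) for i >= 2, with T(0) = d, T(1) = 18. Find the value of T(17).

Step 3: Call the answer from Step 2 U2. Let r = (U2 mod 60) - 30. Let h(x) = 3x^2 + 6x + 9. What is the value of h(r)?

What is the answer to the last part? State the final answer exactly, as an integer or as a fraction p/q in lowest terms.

1089

Step 1: cross terms: (-9*26 - 13*19)=-481, (13*31 - 8*26)=195, (8*19 - -9*31)=431; twice the area = |145| = 145; area = 145/2; boundary points = 1 + 5 + 1 = 7; strictly interior points = area - boundary/2 + 1 = 70; answer 70
Step 2: U1 = 70; d = -15; T(2) = 2*(18) + 2*(-15) = 6; iterating: T(2)=6, T(3)=48, T(4)=108, T(5)=312, T(6)=840, T(7)=2304, T(8)=6288, T(9)=17184, T(10)=46944, T(11)=128256, T(12)=350400, T(13)=957312, T(14)=2615424, T(15)=7145472, T(16)=19521792, T(17)=53334528; answer 53334528
Step 3: U2 = 53334528; r = 18; 3*(18)^2 + 6*(18)^1 + 9 = (972) + (108) + (9) = 1089; answer 1089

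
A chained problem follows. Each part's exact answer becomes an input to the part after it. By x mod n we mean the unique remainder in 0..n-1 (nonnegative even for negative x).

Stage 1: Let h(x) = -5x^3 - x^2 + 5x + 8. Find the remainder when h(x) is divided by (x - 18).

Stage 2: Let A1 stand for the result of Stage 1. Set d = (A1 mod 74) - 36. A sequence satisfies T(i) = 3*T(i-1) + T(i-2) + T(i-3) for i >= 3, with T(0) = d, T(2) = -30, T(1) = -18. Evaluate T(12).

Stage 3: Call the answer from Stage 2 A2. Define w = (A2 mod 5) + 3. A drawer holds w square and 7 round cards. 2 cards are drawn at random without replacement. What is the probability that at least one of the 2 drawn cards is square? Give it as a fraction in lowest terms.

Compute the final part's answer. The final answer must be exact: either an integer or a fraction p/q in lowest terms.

10/13

Stage 1: remainder = value at the root: -5*(18)^3 - 1*(18)^2 + 5*(18)^1 + 8 = (-29160) + (-324) + (90) + (8) = -29386; answer -29386
Stage 2: A1 = -29386; d = 30; T(3) = 3*(-30) + 1*(-18) + 1*(30) = -78; iterating: T(3)=-78, T(4)=-282, T(5)=-954, T(6)=-3222, T(7)=-10902, T(8)=-36882, T(9)=-124770, T(10)=-422094, T(11)=-1427934, T(12)=-4830666; answer -4830666
Stage 3: A2 = -4830666; w = 7; total draws C(14,2) = 91; complement C(7,2) = 21; favorable 91 - 21 = 70; P = 10/13; answer 10/13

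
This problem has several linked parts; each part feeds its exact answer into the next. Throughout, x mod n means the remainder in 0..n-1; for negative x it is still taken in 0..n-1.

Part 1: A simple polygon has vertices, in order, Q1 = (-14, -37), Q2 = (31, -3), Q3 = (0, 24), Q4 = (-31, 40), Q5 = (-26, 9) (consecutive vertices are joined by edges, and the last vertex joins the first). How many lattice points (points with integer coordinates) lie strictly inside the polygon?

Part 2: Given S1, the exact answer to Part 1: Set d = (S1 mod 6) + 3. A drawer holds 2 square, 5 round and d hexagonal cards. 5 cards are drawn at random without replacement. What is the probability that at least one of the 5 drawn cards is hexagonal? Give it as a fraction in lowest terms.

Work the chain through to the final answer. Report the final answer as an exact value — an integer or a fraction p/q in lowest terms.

142/143

Part 1: cross terms: (-14*-3 - 31*-37)=1189, (31*24 - 0*-3)=744, (0*40 - -31*24)=744, (-31*9 - -26*40)=761, (-26*-37 - -14*9)=1088; twice the area = |4526| = 4526; area = 2263; boundary points = 1 + 1 + 1 + 1 + 2 = 6; strictly interior points = area - boundary/2 + 1 = 2261; answer 2261
Part 2: S1 = 2261; d = 8; total draws C(15,5) = 3003; complement C(7,5) = 21; favorable 3003 - 21 = 2982; P = 142/143; answer 142/143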